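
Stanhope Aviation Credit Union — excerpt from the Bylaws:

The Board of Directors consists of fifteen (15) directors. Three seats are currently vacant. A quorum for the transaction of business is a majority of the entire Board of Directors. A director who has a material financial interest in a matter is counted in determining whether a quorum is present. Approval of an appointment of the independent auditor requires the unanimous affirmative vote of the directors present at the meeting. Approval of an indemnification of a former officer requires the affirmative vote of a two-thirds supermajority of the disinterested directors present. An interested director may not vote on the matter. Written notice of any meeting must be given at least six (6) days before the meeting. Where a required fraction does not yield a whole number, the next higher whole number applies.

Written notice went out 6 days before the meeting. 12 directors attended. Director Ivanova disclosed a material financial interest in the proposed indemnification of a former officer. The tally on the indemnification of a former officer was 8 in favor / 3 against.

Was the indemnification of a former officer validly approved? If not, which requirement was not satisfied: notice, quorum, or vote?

Valid — all requirements satisfied.

Notice: 6 days given; 6 required (6 ≥ 6). Satisfied.
Quorum: 12 present (interested directors count toward quorum); quorum is 8. Satisfied.
Vote: the indemnification of a former officer requires two-thirds of the disinterested directors present (12 − 1 = 11). 2/3 of 11 = 7.33, rounded up to 8, so 8 affirmative votes are needed; 8 voted in favor. Satisfied.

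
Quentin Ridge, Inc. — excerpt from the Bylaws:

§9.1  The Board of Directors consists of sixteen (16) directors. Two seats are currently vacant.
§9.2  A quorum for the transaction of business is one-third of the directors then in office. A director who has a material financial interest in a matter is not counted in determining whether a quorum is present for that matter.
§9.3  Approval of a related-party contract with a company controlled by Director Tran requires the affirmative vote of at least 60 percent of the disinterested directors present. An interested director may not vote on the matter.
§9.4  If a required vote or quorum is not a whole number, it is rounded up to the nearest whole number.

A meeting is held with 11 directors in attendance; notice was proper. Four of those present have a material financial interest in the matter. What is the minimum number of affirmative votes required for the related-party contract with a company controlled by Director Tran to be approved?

5

The related-party contract with a company controlled by Director Tran requires three-fifths of the disinterested directors present (11 − 4 = 7).
3/5 of 7 = 4.20, rounded up to 5.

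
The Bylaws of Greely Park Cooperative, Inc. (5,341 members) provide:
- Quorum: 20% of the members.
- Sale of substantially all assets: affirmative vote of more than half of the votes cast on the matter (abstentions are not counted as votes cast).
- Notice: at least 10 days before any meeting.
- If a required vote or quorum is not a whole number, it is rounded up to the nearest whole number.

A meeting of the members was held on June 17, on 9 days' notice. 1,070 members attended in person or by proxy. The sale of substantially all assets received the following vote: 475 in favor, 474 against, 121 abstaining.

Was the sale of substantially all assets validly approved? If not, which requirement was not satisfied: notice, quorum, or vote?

Notice: 9 days given; 10 required. Not satisfied.
Quorum: 20% of 5,341 = 1,068.20, rounded up to 1,069; 1,070 present. Satisfied.
Vote: requires a majority of the votes cast (1,070 − 121 abstaining = 949); a majority of 949 is 475, so 475 needed; 475 in favor. Satisfied.

Invalid — notice requirement not satisfied.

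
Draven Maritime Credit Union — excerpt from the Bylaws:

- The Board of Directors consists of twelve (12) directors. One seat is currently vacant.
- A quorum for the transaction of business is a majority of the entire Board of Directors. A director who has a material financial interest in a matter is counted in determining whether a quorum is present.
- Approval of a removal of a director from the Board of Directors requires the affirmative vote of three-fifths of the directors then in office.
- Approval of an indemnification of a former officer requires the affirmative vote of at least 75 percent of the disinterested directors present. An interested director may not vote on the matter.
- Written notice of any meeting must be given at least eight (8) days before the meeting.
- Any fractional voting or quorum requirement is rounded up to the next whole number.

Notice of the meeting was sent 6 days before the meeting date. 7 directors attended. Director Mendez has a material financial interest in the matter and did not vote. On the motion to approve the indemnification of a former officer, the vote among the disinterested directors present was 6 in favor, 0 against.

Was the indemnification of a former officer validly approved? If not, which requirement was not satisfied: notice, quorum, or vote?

Invalid — notice requirement not satisfied.

Notice: 6 days given; 8 required (6 < 8). Not satisfied.
Quorum: 7 present (interested directors count toward quorum); quorum is 7. Satisfied.
Vote: the indemnification of a former officer requires three-fourths of the disinterested directors present (7 − 1 = 6). 3/4 of 6 = 4.50, rounded up to 5, so 5 affirmative votes are needed; 6 voted in favor. Satisfied.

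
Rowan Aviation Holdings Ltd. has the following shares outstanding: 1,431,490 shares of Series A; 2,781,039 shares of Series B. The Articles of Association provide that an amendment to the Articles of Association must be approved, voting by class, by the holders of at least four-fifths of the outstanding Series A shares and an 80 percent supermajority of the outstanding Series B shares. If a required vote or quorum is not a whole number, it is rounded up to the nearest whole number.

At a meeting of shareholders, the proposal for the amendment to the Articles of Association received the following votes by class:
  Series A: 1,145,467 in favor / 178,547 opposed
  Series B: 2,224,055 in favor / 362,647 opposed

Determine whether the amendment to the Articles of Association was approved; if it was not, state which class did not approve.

Series A: 4/5 of 1431490 = 1145192; 1,145,192 required, 1,145,467 in favor — approved.
Series B: 4/5 of 2781039 = 2224831.20, rounded up to 2224832; 2,224,832 required, 2,224,055 in favor — not approved.

Not approved — the Series B shares did not give the required vote.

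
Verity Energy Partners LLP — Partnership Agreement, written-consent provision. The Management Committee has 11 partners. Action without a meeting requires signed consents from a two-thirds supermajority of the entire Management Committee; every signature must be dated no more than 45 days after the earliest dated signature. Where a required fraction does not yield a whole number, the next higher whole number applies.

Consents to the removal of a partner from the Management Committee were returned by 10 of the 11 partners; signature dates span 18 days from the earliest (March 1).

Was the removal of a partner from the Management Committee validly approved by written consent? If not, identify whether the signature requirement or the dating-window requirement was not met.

Signatures required: a two-thirds supermajority of 11 — 2/3 of 11 = 7.33, rounded up to 8, so 8 needed; 10 signed. Sufficient.
Dating window: the latest signature is 18 days after the earliest; the limit is 45 days. Within the window.

Effective — both the signature and dating-window requirements are satisfied.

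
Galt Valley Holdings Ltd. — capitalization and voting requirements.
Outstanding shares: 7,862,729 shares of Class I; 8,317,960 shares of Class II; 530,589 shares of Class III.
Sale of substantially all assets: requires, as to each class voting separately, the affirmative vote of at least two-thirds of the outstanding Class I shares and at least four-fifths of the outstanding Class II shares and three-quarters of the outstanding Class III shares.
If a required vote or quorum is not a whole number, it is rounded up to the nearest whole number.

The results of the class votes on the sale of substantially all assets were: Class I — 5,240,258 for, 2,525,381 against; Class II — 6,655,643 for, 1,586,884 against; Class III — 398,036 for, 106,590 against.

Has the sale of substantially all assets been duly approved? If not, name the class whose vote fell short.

Class I: 2/3 of 7862729 = 5241819.33, rounded up to 5241820; 5,241,820 required, 5,240,258 in favor — not approved.
Class II: 4/5 of 8317960 = 6654368; 6,654,368 required, 6,655,643 in favor — approved.
Class III: 3/4 of 530589 = 397941.75, rounded up to 397942; 397,942 required, 398,036 in favor — approved.

Not approved — the Class I shares did not give the required vote.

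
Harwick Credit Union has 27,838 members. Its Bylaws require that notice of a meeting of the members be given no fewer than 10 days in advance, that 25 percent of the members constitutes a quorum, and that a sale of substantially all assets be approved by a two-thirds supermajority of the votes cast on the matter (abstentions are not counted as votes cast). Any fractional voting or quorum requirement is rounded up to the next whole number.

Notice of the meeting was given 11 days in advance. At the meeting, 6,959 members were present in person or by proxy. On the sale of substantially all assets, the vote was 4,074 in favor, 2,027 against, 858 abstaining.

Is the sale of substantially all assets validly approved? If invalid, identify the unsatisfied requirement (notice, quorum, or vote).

Notice: 11 days given; 10 required. Satisfied.
Quorum: 25% of 27,838 = 6,959.50, rounded up to 6,960; 6,959 present. Not satisfied.
Vote: requires two-thirds of the votes cast (6,959 − 858 abstaining = 6,101); 2/3 of 6101 = 4067.33, rounded up to 4068, so 4,068 needed; 4,074 in favor. Satisfied.

Invalid — quorum requirement not satisfied.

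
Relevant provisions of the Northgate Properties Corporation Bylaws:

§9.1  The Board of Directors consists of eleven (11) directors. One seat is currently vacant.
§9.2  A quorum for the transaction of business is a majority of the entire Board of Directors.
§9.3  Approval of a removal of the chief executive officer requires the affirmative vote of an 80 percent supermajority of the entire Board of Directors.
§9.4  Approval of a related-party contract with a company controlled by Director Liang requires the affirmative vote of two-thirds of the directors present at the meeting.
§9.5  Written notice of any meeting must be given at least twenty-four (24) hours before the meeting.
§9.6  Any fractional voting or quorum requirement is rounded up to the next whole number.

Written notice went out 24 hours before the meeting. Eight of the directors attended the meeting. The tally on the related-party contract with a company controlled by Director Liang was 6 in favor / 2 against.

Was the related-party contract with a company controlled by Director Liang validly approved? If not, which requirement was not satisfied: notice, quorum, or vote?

Notice: 24 hours given; 24 required (24 ≥ 24). Satisfied.
Quorum: 8 present; quorum is 6. Satisfied.
Vote: the related-party contract with a company controlled by Director Liang requires two-thirds of the directors present (8). 2/3 of 8 = 5.33, rounded up to 6, so 6 affirmative votes are needed; 6 voted in favor. Satisfied.

Valid — all requirements satisfied.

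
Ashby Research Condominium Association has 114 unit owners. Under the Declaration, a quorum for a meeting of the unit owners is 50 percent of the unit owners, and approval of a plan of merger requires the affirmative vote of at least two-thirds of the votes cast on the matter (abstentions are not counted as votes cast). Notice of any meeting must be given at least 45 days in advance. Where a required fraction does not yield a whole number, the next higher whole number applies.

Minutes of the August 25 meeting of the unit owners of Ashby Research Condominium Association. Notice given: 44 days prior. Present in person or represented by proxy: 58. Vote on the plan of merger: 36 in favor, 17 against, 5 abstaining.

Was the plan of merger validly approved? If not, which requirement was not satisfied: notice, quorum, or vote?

Invalid — notice requirement not satisfied.

Notice: 44 days given; 45 required. Not satisfied.
Quorum: 50% of 114 = 57; 58 present. Satisfied.
Vote: requires two-thirds of the votes cast (58 − 5 abstaining = 53); 2/3 of 53 = 35.33, rounded up to 36, so 36 needed; 36 in favor. Satisfied.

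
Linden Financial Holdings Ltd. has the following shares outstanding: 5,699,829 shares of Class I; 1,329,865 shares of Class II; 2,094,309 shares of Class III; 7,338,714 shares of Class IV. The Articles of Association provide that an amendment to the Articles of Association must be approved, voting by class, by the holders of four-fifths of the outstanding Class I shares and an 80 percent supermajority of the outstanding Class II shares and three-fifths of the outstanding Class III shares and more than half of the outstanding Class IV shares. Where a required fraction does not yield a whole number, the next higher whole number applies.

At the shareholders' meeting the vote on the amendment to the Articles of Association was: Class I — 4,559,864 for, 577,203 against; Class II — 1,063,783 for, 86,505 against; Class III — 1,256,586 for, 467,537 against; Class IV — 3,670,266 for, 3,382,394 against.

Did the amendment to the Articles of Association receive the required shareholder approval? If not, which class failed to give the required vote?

Not approved — the Class II shares did not give the required vote.

Class I: 4/5 of 5699829 = 4559863.20, rounded up to 4559864; 4,559,864 required, 4,559,864 in favor — approved.
Class II: 4/5 of 1329865 = 1063892; 1,063,892 required, 1,063,783 in favor — not approved.
Class III: 3/5 of 2094309 = 1256585.40, rounded up to 1256586; 1,256,586 required, 1,256,586 in favor — approved.
Class IV: a majority of 7338714 is 3669358; 3,669,358 required, 3,670,266 in favor — approved.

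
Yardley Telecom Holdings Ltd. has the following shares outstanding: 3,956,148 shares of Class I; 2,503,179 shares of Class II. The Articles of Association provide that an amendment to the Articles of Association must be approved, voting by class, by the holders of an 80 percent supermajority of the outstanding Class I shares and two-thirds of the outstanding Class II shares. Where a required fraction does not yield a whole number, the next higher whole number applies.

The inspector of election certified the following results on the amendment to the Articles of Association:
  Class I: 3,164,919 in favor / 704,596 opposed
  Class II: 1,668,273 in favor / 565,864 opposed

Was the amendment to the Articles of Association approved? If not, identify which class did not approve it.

Class I: 4/5 of 3956148 = 3164918.40, rounded up to 3164919; 3,164,919 required, 3,164,919 in favor — approved.
Class II: 2/3 of 2503179 = 1668786; 1,668,786 required, 1,668,273 in favor — not approved.

Not approved — the Class II shares did not give the required vote.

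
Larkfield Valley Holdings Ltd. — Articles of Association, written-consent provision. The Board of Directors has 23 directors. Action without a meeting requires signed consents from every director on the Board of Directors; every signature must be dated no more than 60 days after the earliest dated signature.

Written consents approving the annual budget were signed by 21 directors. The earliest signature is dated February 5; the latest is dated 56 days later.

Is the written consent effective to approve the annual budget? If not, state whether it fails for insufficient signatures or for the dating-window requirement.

Not effective — insufficient signatures.

Signatures required: the unanimous vote of 23 — unanimous means all 23, so 23 needed; 21 signed. Insufficient.
Dating window: the latest signature is 56 days after the earliest; the limit is 60 days. Within the window.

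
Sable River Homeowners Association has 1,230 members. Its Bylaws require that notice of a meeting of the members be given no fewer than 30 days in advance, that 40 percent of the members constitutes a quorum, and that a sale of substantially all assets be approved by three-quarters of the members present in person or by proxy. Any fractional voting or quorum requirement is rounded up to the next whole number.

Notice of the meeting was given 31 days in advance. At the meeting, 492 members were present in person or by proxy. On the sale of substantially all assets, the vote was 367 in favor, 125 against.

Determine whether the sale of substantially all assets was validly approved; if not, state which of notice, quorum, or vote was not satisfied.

Notice: 31 days given; 30 required. Satisfied.
Quorum: 40% of 1,230 = 492; 492 present. Satisfied.
Vote: requires three-fourths of those present (492); 3/4 of 492 = 369, so 369 needed; 367 in favor. Not satisfied.

Invalid — vote requirement not satisfied.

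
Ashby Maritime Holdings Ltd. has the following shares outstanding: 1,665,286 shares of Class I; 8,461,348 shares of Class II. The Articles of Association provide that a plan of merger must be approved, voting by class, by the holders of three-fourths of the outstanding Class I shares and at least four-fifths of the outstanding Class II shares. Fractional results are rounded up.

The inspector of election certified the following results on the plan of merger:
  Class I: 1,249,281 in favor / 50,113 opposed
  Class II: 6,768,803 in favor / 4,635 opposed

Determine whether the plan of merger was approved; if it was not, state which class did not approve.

Class I: 3/4 of 1665286 = 1248964.50, rounded up to 1248965; 1,248,965 required, 1,249,281 in favor — approved.
Class II: 4/5 of 8461348 = 6769078.40, rounded up to 6769079; 6,769,079 required, 6,768,803 in favor — not approved.

Not approved — the Class II shares did not give the required vote.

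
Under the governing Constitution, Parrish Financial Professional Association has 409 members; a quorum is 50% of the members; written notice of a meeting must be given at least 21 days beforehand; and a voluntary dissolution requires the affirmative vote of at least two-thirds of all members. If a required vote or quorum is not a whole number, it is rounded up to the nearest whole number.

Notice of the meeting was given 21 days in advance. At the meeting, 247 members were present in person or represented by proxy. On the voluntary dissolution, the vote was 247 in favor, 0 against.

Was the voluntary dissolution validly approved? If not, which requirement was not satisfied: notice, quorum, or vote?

Invalid — vote requirement not satisfied.

Notice: 21 days given; 21 required. Satisfied.
Quorum: 50% of 409 = 204.50, rounded up to 205; 247 present. Satisfied.
Vote: requires two-thirds of all members (409); 2/3 of 409 = 272.67, rounded up to 273, so 273 needed; 247 in favor. Not satisfied.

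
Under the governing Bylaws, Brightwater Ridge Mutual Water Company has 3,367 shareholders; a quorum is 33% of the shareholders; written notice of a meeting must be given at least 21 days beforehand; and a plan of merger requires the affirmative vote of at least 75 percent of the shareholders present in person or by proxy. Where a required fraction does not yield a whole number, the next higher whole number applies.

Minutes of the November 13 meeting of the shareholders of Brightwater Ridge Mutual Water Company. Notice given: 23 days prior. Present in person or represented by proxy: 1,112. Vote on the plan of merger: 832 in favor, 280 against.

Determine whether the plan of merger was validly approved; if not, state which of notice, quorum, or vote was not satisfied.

Invalid — vote requirement not satisfied.

Notice: 23 days given; 21 required. Satisfied.
Quorum: 33% of 3,367 = 1,111.11, rounded up to 1,112; 1,112 present. Satisfied.
Vote: requires three-fourths of those present (1,112); 3/4 of 1112 = 834, so 834 needed; 832 in favor. Not satisfied.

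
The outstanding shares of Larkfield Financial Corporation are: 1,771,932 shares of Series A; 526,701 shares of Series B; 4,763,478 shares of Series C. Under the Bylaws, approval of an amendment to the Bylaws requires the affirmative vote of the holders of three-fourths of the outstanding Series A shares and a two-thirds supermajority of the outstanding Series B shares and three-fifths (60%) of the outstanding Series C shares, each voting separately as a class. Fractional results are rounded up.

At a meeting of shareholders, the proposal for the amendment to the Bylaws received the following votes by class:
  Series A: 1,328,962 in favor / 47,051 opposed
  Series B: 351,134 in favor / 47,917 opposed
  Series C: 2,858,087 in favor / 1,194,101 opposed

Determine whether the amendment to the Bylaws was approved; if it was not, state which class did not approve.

Approved — every class gave the required vote.

Series A: 3/4 of 1771932 = 1328949; 1,328,949 required, 1,328,962 in favor — approved.
Series B: 2/3 of 526701 = 351134; 351,134 required, 351,134 in favor — approved.
Series C: 3/5 of 4763478 = 2858086.80, rounded up to 2858087; 2,858,087 required, 2,858,087 in favor — approved.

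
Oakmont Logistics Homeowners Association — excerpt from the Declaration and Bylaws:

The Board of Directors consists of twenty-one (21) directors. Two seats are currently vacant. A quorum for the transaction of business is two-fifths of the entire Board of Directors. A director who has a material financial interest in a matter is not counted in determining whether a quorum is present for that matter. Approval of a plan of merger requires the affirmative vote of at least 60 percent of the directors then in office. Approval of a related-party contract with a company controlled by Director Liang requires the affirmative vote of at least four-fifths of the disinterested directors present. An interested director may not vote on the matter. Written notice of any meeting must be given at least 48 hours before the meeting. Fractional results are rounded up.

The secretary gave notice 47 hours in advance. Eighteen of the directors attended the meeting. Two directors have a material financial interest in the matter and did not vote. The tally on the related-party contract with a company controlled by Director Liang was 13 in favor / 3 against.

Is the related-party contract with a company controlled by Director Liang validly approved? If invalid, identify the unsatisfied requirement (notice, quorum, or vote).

Invalid — notice requirement not satisfied.

Notice: 47 hours given; 48 required (47 < 48). Not satisfied.
Quorum: 18 present, but the 2 interested directors do not count, leaving 16. Quorum is 9. Satisfied.
Vote: the related-party contract with a company controlled by Director Liang requires four-fifths of the disinterested directors present (18 − 2 = 16). 4/5 of 16 = 12.80, rounded up to 13, so 13 affirmative votes are needed; 13 voted in favor. Satisfied.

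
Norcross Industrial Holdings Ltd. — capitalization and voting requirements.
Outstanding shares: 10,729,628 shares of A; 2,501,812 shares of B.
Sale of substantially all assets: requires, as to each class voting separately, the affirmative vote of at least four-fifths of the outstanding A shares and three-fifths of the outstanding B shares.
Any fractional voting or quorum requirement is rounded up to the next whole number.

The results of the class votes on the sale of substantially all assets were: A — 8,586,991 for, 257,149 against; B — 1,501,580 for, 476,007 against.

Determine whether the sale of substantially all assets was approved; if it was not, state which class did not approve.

A: 4/5 of 10729628 = 8583702.40, rounded up to 8583703; 8,583,703 required, 8,586,991 in favor — approved.
B: 3/5 of 2501812 = 1501087.20, rounded up to 1501088; 1,501,088 required, 1,501,580 in favor — approved.

Approved — every class gave the required vote.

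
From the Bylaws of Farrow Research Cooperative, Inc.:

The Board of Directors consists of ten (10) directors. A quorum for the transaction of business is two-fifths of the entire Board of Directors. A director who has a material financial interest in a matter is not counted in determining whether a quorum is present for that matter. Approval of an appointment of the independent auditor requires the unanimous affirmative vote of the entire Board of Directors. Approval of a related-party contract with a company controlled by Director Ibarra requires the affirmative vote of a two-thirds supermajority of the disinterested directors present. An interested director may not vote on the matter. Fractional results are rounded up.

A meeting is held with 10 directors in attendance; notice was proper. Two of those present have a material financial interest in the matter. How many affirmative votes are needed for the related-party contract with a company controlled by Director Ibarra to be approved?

The related-party contract with a company controlled by Director Ibarra requires two-thirds of the disinterested directors present (10 − 2 = 8).
2/3 of 8 = 5.33, rounded up to 6.

6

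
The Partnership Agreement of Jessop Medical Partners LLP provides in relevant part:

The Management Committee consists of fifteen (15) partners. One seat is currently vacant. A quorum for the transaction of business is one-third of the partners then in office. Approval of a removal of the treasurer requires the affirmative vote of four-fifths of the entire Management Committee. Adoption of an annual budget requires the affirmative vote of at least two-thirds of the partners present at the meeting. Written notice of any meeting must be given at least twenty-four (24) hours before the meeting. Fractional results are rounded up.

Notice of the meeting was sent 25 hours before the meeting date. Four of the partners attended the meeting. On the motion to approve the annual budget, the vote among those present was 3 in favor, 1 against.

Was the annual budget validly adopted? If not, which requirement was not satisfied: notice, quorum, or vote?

Notice: 25 hours given; 24 required (25 ≥ 24). Satisfied.
Quorum: 4 present; quorum is 5. Not satisfied.
Vote: the annual budget requires two-thirds of the partners present (4). 2/3 of 4 = 2.67, rounded up to 3, so 3 affirmative votes are needed; 3 voted in favor. Satisfied. (Moot — without a quorum no business can be validly transacted.)

Invalid — quorum requirement not satisfied.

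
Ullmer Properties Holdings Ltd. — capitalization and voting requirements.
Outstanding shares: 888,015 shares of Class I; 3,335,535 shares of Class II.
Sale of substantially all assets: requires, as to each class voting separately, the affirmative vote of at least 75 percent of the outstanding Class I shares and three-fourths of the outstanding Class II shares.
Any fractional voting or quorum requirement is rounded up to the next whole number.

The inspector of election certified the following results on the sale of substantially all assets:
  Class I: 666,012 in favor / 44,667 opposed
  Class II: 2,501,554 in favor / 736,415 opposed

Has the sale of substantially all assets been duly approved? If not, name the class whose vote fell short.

Not approved — the Class II shares did not give the required vote.

Class I: 3/4 of 888015 = 666011.25, rounded up to 666012; 666,012 required, 666,012 in favor — approved.
Class II: 3/4 of 3335535 = 2501651.25, rounded up to 2501652; 2,501,652 required, 2,501,554 in favor — not approved.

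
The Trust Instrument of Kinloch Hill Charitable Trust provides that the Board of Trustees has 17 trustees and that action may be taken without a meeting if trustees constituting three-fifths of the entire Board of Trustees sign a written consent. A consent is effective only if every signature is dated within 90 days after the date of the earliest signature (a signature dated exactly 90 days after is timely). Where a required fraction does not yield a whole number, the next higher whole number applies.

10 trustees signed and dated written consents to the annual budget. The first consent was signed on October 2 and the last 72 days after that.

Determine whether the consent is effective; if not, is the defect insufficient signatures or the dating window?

Not effective — insufficient signatures.

Signatures required: three-fifths of 17 — 3/5 of 17 = 10.20, rounded up to 11, so 11 needed; 10 signed. Insufficient.
Dating window: the latest signature is 72 days after the earliest; the limit is 90 days. Within the window.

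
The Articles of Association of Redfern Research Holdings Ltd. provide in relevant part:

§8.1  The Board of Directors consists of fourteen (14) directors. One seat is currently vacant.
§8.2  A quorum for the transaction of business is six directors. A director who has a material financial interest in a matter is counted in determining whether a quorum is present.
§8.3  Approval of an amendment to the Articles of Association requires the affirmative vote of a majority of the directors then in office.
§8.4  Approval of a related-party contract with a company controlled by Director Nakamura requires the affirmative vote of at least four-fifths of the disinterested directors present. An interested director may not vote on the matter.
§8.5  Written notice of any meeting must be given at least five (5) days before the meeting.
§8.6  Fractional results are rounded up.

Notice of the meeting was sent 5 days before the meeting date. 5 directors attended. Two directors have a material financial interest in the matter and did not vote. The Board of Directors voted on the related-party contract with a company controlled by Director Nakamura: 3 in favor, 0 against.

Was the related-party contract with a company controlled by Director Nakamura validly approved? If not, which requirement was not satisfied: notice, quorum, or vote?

Invalid — quorum requirement not satisfied.

Notice: 5 days given; 5 required (5 ≥ 5). Satisfied.
Quorum: 5 present (interested directors count toward quorum); quorum is 6. Not satisfied.
Vote: the related-party contract with a company controlled by Director Nakamura requires four-fifths of the disinterested directors present (5 − 2 = 3). 4/5 of 3 = 2.40, rounded up to 3, so 3 affirmative votes are needed; 3 voted in favor. Satisfied. (Moot — without a quorum no business can be validly transacted.)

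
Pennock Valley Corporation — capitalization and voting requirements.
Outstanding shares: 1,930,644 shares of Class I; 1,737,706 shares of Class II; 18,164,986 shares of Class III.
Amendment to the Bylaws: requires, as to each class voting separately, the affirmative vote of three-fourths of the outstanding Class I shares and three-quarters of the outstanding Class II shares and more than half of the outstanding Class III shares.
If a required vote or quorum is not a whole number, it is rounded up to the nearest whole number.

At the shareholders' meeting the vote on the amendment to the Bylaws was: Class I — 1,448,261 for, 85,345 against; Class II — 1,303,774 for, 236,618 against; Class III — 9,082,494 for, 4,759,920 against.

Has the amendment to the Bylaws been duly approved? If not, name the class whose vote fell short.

Class I: 3/4 of 1930644 = 1447983; 1,447,983 required, 1,448,261 in favor — approved.
Class II: 3/4 of 1737706 = 1303279.50, rounded up to 1303280; 1,303,280 required, 1,303,774 in favor — approved.
Class III: a majority of 18164986 is 9082494; 9,082,494 required, 9,082,494 in favor — approved.

Approved — every class gave the required vote.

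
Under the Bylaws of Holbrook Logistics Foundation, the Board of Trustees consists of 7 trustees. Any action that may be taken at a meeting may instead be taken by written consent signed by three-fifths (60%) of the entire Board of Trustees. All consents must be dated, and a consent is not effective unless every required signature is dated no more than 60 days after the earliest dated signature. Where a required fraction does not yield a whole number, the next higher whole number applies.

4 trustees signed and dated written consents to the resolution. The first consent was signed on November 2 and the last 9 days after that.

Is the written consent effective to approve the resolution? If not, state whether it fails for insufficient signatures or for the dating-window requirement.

Not effective — insufficient signatures.

Signatures required: three-fifths (60%) of 7 — 3/5 of 7 = 4.20, rounded up to 5, so 5 needed; 4 signed. Insufficient.
Dating window: the latest signature is 9 days after the earliest; the limit is 60 days. Within the window.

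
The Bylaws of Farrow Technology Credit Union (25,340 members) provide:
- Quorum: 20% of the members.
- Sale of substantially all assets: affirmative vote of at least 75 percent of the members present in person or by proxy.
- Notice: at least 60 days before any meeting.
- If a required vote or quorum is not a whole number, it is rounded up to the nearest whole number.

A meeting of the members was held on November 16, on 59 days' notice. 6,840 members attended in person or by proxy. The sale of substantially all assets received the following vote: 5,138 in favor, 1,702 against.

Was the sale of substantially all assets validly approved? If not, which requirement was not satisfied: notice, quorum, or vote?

Notice: 59 days given; 60 required. Not satisfied.
Quorum: 20% of 25,340 = 5,068; 6,840 present. Satisfied.
Vote: requires three-fourths of those present (6,840); 3/4 of 6840 = 5130, so 5,130 needed; 5,138 in favor. Satisfied.

Invalid — notice requirement not satisfied.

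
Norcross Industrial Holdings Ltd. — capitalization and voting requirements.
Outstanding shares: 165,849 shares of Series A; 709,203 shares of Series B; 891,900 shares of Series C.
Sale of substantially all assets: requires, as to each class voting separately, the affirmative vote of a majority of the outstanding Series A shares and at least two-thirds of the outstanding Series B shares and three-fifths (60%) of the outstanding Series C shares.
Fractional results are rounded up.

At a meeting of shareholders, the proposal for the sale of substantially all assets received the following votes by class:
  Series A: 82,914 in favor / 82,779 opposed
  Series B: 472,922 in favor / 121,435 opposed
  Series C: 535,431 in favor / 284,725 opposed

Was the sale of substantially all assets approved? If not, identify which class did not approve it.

Series A: a majority of 165849 is 82925; 82,925 required, 82,914 in favor — not approved.
Series B: 2/3 of 709203 = 472802; 472,802 required, 472,922 in favor — approved.
Series C: 3/5 of 891900 = 535140; 535,140 required, 535,431 in favor — approved.

Not approved — the Series A shares did not give the required vote.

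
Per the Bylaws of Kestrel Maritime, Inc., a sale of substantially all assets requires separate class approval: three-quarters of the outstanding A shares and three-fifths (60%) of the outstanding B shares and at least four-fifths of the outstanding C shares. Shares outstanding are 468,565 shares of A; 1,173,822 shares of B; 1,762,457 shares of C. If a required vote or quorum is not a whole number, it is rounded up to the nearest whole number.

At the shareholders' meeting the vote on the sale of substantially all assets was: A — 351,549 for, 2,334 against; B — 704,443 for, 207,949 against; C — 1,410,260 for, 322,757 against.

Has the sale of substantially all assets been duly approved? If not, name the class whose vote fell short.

A: 3/4 of 468565 = 351423.75, rounded up to 351424; 351,424 required, 351,549 in favor — approved.
B: 3/5 of 1173822 = 704293.20, rounded up to 704294; 704,294 required, 704,443 in favor — approved.
C: 4/5 of 1762457 = 1409965.60, rounded up to 1409966; 1,409,966 required, 1,410,260 in favor — approved.

Approved — every class gave the required vote.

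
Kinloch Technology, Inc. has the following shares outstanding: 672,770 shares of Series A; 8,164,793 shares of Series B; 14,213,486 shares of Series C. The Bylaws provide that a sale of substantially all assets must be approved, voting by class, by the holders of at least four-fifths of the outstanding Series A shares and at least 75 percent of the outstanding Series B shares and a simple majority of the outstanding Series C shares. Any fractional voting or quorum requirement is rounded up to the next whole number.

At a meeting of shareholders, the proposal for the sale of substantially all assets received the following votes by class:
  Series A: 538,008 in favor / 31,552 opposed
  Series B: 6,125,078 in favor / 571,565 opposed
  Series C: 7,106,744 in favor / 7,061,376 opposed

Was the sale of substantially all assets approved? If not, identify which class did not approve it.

Series A: 4/5 of 672770 = 538216; 538,216 required, 538,008 in favor — not approved.
Series B: 3/4 of 8164793 = 6123594.75, rounded up to 6123595; 6,123,595 required, 6,125,078 in favor — approved.
Series C: a majority of 14213486 is 7106744; 7,106,744 required, 7,106,744 in favor — approved.

Not approved — the Series A shares did not give the required vote.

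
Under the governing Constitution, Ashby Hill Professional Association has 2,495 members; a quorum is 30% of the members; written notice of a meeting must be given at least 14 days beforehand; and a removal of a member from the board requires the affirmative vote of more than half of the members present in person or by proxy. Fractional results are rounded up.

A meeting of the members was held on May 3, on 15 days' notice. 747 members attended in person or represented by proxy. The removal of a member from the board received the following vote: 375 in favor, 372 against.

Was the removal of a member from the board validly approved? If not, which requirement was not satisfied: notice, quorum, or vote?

Notice: 15 days given; 14 required. Satisfied.
Quorum: 30% of 2,495 = 748.50, rounded up to 749; 747 present. Not satisfied.
Vote: requires a majority of those present (747); a majority of 747 is 374, so 374 needed; 375 in favor. Satisfied.

Invalid — quorum requirement not satisfied.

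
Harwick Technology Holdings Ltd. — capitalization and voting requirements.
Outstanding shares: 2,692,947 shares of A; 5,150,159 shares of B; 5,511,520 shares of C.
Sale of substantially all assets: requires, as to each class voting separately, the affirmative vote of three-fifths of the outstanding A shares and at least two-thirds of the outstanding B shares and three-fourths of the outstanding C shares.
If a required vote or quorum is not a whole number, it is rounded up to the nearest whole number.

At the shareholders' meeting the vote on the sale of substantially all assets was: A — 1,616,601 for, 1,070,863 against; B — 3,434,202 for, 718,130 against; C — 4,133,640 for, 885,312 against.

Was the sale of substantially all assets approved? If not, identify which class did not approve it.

Approved — every class gave the required vote.

A: 3/5 of 2692947 = 1615768.20, rounded up to 1615769; 1,615,769 required, 1,616,601 in favor — approved.
B: 2/3 of 5150159 = 3433439.33, rounded up to 3433440; 3,433,440 required, 3,434,202 in favor — approved.
C: 3/4 of 5511520 = 4133640; 4,133,640 required, 4,133,640 in favor — approved.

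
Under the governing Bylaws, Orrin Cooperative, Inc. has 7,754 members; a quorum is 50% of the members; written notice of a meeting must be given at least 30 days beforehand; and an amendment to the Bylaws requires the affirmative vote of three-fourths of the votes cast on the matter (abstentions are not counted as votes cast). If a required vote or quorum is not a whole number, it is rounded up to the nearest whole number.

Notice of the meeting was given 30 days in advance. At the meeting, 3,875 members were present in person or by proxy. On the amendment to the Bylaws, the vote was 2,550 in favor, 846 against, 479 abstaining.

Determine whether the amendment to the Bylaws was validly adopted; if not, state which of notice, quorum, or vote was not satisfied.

Invalid — quorum requirement not satisfied.

Notice: 30 days given; 30 required. Satisfied.
Quorum: 50% of 7,754 = 3,877; 3,875 present. Not satisfied.
Vote: requires three-fourths of the votes cast (3,875 − 479 abstaining = 3,396); 3/4 of 3396 = 2547, so 2,547 needed; 2,550 in favor. Satisfied.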